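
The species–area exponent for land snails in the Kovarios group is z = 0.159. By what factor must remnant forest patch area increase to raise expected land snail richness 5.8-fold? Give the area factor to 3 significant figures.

(A₂/A₁)^0.159 = 5.8, so A₂/A₁ = 5.8^(1/0.159) = 5.8^6.289
ln(A₂/A₁) = ln 5.8 / 0.159 = 1.7579 / 0.159 = 11.0557
A₂/A₁ = e^11.0557 ≈ 63304

63300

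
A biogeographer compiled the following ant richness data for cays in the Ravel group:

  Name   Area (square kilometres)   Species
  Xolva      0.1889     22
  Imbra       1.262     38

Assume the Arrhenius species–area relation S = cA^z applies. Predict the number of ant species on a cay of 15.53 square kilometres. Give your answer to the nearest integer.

z = ln(38/22) / ln(1.262/0.1889) = 0.5465 / 1.8992 = 0.2878
c = 22 / 0.1889^0.2878 = 22 / 0.619 = 35.54
S₃ = 35.54 × 15.53^0.2878 = 35.54 × 2.202 ≈ 78.25

78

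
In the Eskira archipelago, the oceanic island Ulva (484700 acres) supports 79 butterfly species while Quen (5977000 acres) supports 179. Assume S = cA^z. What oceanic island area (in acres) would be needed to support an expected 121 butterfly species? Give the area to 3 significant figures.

z = ln(179/79) / ln(5977000/484700) = 0.8179 / 2.5121 = 0.3256
c = 79 / 484700^0.3256 = 79 / 70.98 = 1.113
A = (121/1.113)^(1/0.3256) ⇒ ln A = ln(108.7)/0.3256 = 14.4007
A = e^14.4007 ≈ 1795362 acres

1800000 acres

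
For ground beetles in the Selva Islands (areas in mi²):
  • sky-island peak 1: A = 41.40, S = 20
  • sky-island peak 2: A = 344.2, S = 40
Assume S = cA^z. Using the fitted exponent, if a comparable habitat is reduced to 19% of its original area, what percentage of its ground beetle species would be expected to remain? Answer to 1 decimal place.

58.1%

z = ln(40/20) / ln(344.2/41.4) = 0.6931 / 2.1179 = 0.3273
S_new/S_old = (A_new/A_old)^z = 0.19^0.3273 = exp(0.3273 × -1.6607) = 0.5807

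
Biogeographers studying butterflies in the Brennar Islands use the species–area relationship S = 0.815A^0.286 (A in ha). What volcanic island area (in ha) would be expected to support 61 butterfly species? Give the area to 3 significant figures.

3570000 ha

61 = 0.815 × A^0.286  ⇒  A^0.286 = 61/0.815 = 74.85
ln A = ln(74.85) / 0.286 = 4.3154 / 0.286 = 15.0890
A = e^15.0890 ≈ 3573138 ha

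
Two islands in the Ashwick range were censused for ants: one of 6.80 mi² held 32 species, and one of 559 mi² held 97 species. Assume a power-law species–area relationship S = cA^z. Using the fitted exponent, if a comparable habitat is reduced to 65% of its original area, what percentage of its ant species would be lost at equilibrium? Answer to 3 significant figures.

z = ln(97/32) / ln(559/6.8) = 1.1090 / 4.4092 = 0.2515
S_new/S_old = (A_new/A_old)^z = 0.65^0.2515 = exp(0.2515 × -0.4308) = 0.8973
Fraction lost = 1 − 0.8973 = 0.1027

10.3%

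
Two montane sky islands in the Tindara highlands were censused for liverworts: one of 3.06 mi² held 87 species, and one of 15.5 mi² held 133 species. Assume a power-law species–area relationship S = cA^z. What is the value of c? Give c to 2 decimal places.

z = ln(S₂/S₁) / ln(A₂/A₁) = ln(133/87) / ln(15.5/3.06) = 0.4244 / 1.6224 = 0.2616
c = S₁ / A₁^z = 87 / 3.06^0.2616 = 87 / 1.34 = 64.93

64.93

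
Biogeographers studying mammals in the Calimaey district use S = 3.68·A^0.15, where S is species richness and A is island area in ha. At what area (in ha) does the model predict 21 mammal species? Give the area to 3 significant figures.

21 = 3.68 × A^0.15  ⇒  A^0.15 = 21/3.68 = 5.707
ln A = ln(5.707) / 0.15 = 1.7416 / 0.15 = 11.6107
A = e^11.6107 ≈ 110275 ha

110000 ha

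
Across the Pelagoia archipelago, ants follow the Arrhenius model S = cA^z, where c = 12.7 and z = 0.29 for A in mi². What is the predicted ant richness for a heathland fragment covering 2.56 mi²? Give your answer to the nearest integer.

17

S = 12.7 × 2.56^0.29 = 12.7 × 1.313 ≈ 16.68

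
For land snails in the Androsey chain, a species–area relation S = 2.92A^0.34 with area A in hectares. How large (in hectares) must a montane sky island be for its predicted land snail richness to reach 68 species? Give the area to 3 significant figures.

68 = 2.92 × A^0.34  ⇒  A^0.34 = 68/2.92 = 23.29
ln A = ln(23.29) / 0.34 = 3.1479 / 0.34 = 9.2586
A = e^9.2586 ≈ 10494 hectares

10500 hectares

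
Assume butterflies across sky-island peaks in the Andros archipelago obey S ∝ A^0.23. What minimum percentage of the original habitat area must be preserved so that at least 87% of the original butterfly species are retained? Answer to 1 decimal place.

54.6%

Need (A_new/A_old)^0.23 = 0.87, so A_new/A_old = 0.87^(1/0.23) = 0.87^4.348
ln(A_new/A_old) = ln 0.87 / 0.23 = -0.1393 / 0.23 = -0.6055
A_new/A_old = e^-0.6055 ≈ 0.5458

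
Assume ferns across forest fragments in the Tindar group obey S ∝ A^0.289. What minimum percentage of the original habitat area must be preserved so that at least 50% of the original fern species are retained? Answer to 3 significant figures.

9.09%

Need (A_new/A_old)^0.289 = 0.5, so A_new/A_old = 0.5^(1/0.289) = 0.5^3.46
ln(A_new/A_old) = ln 0.5 / 0.289 = -0.6931 / 0.289 = -2.3984
A_new/A_old = e^-2.3984 ≈ 0.09086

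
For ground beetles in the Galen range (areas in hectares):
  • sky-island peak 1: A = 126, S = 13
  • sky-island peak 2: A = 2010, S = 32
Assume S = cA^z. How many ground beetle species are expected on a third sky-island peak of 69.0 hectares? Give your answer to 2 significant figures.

z = ln(32/13) / ln(2010/126) = 0.9008 / 2.7696 = 0.3252
c = 13 / 126^0.3252 = 13 / 4.821 = 2.697
S₃ = 2.697 × 69^0.3252 = 2.697 × 3.963 ≈ 10.69

11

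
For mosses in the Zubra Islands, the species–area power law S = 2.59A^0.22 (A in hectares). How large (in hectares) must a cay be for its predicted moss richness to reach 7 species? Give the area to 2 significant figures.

92 hectares

7 = 2.59 × A^0.22  ⇒  A^0.22 = 7/2.59 = 2.703
ln A = ln(2.703) / 0.22 = 0.9943 / 0.22 = 4.5193
A = e^4.5193 ≈ 91.77 hectares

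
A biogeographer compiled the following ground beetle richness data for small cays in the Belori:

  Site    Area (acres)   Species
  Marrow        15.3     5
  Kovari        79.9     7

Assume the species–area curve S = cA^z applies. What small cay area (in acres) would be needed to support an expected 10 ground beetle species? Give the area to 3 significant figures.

461 acres

z = ln(7/5) / ln(79.9/15.3) = 0.3365 / 1.6529 = 0.2036
c = 5 / 15.3^0.2036 = 5 / 1.742 = 2.87
A = (10/2.87)^(1/0.2036) ⇒ ln A = ln(3.485)/0.2036 = 6.1329
A = e^6.1329 ≈ 460.8 acres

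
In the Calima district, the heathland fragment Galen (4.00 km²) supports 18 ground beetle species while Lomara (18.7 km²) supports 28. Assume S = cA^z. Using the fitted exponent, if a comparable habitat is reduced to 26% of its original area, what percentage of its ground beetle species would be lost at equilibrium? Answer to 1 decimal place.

z = ln(28/18) / ln(18.7/4) = 0.4418 / 1.5422 = 0.2865
S_new/S_old = (A_new/A_old)^z = 0.26^0.2865 = exp(0.2865 × -1.3471) = 0.6798
Fraction lost = 1 − 0.6798 = 0.3202

32.0%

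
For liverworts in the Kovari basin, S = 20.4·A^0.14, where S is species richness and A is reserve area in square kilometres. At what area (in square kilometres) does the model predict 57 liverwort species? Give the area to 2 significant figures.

1500 square kilometres

57 = 20.4 × A^0.14  ⇒  A^0.14 = 57/20.4 = 2.794
ln A = ln(2.794) / 0.14 = 1.0275 / 0.14 = 7.3394
A = e^7.3394 ≈ 1540 square kilometres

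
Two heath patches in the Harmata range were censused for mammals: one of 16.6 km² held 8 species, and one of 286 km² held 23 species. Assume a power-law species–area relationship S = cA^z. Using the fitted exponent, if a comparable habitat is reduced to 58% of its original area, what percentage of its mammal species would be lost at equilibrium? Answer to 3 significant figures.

18.3%

z = ln(23/8) / ln(286/16.6) = 1.0561 / 2.8466 = 0.3710
S_new/S_old = (A_new/A_old)^z = 0.58^0.3710 = exp(0.3710 × -0.5447) = 0.817
Fraction lost = 1 − 0.817 = 0.183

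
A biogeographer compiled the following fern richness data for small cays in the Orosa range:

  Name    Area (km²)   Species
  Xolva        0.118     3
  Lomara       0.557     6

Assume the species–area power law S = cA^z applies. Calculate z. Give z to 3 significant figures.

0.447

Taking logs: ln S = ln c + z ln A, so z = (ln S₂ − ln S₁)/(ln A₂ − ln A₁).
z = ln(6/3) / ln(0.557/0.118) = ln(2) / ln(4.72) = 0.6931 / 1.5519 = 0.4466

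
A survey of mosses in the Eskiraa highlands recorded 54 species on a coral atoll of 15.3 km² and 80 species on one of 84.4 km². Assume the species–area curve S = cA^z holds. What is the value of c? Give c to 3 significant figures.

28.8

z = ln(S₂/S₁) / ln(A₂/A₁) = ln(80/54) / ln(84.4/15.3) = 0.3930 / 1.7077 = 0.2302
c = S₁ / A₁^z = 54 / 15.3^0.2302 = 54 / 1.874 = 28.82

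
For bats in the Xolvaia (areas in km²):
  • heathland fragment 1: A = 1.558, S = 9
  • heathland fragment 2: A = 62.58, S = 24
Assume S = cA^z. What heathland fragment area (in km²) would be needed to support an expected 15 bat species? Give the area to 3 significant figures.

10.7 km²

z = ln(24/9) / ln(62.58/1.558) = 0.9808 / 3.6930 = 0.2656
c = 9 / 1.558^0.2656 = 9 / 1.125 = 8
A = (15/8)^(1/0.2656) ⇒ ln A = ln(1.875)/0.2656 = 2.3668
A = e^2.3668 ≈ 10.66 km²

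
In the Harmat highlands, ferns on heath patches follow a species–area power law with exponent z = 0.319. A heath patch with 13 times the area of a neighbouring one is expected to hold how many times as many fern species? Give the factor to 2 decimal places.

S₂/S₁ = (A₂/A₁)^z = 13^0.319
ln(S₂/S₁) = 0.319 × ln 13 = 0.319 × 2.5649 = 0.8182
S₂/S₁ = e^0.8182 ≈ 2.266

2.27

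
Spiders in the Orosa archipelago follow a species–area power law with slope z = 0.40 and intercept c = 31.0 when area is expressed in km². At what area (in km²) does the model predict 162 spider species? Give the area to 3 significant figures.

162 = 31 × A^0.4  ⇒  A^0.4 = 162/31 = 5.226
ln A = ln(5.226) / 0.4 = 1.6536 / 0.4 = 4.1340
A = e^4.1340 ≈ 62.43 km²

62.4 km²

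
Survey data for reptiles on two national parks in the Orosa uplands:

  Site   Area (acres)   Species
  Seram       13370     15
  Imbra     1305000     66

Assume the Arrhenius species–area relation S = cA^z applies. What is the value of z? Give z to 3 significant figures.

0.323

Taking logs: ln S = ln c + z ln A, so z = (ln S₂ − ln S₁)/(ln A₂ − ln A₁).
z = ln(66/15) / ln(1305000/13370) = ln(4.4) / ln(97.61) = 1.4816 / 4.5809 = 0.3234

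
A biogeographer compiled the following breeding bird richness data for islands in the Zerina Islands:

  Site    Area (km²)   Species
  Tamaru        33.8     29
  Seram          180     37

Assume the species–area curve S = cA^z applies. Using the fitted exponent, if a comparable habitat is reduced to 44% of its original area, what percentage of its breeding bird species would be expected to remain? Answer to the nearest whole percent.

z = ln(37/29) / ln(180/33.8) = 0.2436 / 1.6725 = 0.1457
S_new/S_old = (A_new/A_old)^z = 0.44^0.1457 = exp(0.1457 × -0.8210) = 0.8873

89%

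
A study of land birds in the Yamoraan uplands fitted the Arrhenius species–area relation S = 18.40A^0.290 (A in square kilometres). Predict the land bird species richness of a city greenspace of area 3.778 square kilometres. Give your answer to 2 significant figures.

27

S = 18.4 × 3.778^0.29
ln S = ln 18.4 + 0.29 × ln 3.778 = 2.9124 + 0.29 × 1.3292 = 3.2978
S = e^3.2978 ≈ 27.05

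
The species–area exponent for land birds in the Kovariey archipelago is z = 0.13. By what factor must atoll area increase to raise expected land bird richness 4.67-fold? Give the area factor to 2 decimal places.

140796.35

(A₂/A₁)^0.13 = 4.67, so A₂/A₁ = 4.67^(1/0.13) = 4.67^7.692
ln(A₂/A₁) = ln 4.67 / 0.13 = 1.5412 / 0.13 = 11.8551
A₂/A₁ = e^11.8551 ≈ 140796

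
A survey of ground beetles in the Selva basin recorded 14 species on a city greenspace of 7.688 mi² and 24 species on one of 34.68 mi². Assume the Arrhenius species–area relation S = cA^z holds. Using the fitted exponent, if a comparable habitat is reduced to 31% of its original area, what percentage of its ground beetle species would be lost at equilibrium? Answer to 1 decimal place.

z = ln(24/14) / ln(34.68/7.688) = 0.5390 / 1.5065 = 0.3578
S_new/S_old = (A_new/A_old)^z = 0.31^0.3578 = exp(0.3578 × -1.1712) = 0.6577
Fraction lost = 1 − 0.6577 = 0.3423

34.2%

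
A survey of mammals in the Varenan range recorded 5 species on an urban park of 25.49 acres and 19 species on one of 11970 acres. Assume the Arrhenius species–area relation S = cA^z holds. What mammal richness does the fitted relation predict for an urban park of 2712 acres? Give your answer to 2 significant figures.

z = ln(19/5) / ln(11970/25.49) = 1.3350 / 6.1519 = 0.2170
c = 5 / 25.49^0.2170 = 5 / 2.019 = 2.476
S₃ = 2.476 × 2712^0.2170 = 2.476 × 5.56 ≈ 13.77

14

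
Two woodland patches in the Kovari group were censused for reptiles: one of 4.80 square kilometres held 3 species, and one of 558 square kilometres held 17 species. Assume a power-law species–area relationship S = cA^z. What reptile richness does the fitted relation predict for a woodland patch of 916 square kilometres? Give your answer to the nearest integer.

20

z = ln(17/3) / ln(558/4.8) = 1.7346 / 4.7557 = 0.3647
c = 3 / 4.8^0.3647 = 3 / 1.772 = 1.693
S₃ = 1.693 × 916^0.3647 = 1.693 × 12.03 ≈ 20.37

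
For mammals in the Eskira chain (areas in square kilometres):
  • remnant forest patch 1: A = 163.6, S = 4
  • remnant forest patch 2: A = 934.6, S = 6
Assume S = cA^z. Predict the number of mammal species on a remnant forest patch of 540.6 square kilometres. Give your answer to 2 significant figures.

z = ln(6/4) / ln(934.6/163.6) = 0.4055 / 1.7427 = 0.2327
c = 4 / 163.6^0.2327 = 4 / 3.274 = 1.222
S₃ = 1.222 × 540.6^0.2327 = 1.222 × 4.324 ≈ 5.282

5.3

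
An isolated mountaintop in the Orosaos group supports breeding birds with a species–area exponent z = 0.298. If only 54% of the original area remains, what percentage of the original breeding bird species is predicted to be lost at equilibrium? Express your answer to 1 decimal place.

16.8%

S_new/S_old = (A_new/A_old)^z = 0.54^0.298
= exp(0.298 × ln 0.54) = exp(0.298 × -0.6162) = exp(-0.1836) ≈ 0.8322
Fraction lost = 1 − 0.8322 = 0.1678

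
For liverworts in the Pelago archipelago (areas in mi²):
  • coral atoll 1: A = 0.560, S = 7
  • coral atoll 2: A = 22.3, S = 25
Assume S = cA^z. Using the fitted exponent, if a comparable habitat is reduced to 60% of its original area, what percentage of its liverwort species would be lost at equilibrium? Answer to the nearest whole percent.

z = ln(25/7) / ln(22.3/0.56) = 1.2730 / 3.6844 = 0.3455
S_new/S_old = (A_new/A_old)^z = 0.6^0.3455 = exp(0.3455 × -0.5108) = 0.8382
Fraction lost = 1 − 0.8382 = 0.1618

16%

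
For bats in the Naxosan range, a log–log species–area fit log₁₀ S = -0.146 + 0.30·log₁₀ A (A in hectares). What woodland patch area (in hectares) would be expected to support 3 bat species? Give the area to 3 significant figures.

119 hectares

3 = 0.7145 × A^0.3  ⇒  A^0.3 = 3/0.7145 = 4.199
ln A = ln(4.199) / 0.3 = 1.4348 / 0.3 = 4.7826
A = e^4.7826 ≈ 119.4 hectares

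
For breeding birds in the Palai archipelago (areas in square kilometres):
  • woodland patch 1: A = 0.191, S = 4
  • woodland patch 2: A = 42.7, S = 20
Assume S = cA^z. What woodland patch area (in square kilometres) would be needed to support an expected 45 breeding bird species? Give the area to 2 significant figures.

650 square kilometres

z = ln(20/4) / ln(42.7/0.191) = 1.6094 / 5.4097 = 0.2975
c = 4 / 0.191^0.2975 = 4 / 0.6111 = 6.546
A = (45/6.546)^(1/0.2975) ⇒ ln A = ln(6.875)/0.2975 = 6.4799
A = e^6.4799 ≈ 651.9 square kilometres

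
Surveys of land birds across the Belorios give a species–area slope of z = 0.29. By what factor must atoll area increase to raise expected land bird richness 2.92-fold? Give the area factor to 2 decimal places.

(A₂/A₁)^0.29 = 2.92, so A₂/A₁ = 2.92^(1/0.29) = 2.92^3.448
ln(A₂/A₁) = ln 2.92 / 0.29 = 1.0716 / 0.29 = 3.6951
A₂/A₁ = e^3.6951 ≈ 40.25

40.25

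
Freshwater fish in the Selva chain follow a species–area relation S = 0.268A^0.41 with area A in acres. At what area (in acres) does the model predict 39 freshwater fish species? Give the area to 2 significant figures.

39 = 0.268 × A^0.41  ⇒  A^0.41 = 39/0.268 = 145.5
ln A = ln(145.5) / 0.41 = 4.9803 / 0.41 = 12.1471
A = e^12.1471 ≈ 188555 acres

190000 acres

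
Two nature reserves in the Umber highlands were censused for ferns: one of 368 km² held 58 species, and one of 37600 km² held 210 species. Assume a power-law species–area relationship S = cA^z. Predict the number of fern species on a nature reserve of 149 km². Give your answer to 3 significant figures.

45.1

z = ln(210/58) / ln(37600/368) = 1.2867 / 4.6267 = 0.2781
c = 58 / 368^0.2781 = 58 / 5.171 = 11.22
S₃ = 11.22 × 149^0.2781 = 11.22 × 4.021 ≈ 45.11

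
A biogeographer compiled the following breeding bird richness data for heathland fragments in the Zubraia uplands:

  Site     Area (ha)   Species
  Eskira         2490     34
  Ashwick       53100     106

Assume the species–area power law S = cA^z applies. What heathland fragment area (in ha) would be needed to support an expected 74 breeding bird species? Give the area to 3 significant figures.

20200 ha

z = ln(106/34) / ln(53100/2490) = 1.1371 / 3.0599 = 0.3716
c = 34 / 2490^0.3716 = 34 / 18.28 = 1.86
A = (74/1.86)^(1/0.3716) ⇒ ln A = ln(39.79)/0.3716 = 9.9129
A = e^9.9129 ≈ 20188 ha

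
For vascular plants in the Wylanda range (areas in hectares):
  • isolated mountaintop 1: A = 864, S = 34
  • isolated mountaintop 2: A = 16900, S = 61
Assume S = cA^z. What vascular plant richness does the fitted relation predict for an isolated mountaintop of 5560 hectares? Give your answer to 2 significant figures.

z = ln(61/34) / ln(16900/864) = 0.5845 / 2.9735 = 0.1966
c = 34 / 864^0.1966 = 34 / 3.778 = 9
S₃ = 9 × 5560^0.1966 = 9 × 5.447 ≈ 49.03

49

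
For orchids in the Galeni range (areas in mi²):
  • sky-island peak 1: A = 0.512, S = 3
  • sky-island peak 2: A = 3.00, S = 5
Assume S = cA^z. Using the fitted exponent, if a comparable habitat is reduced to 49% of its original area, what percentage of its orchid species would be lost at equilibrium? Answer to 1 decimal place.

18.6%

z = ln(5/3) / ln(3/0.512) = 0.5108 / 1.7680 = 0.2889
S_new/S_old = (A_new/A_old)^z = 0.49^0.2889 = exp(0.2889 × -0.7133) = 0.8137
Fraction lost = 1 − 0.8137 = 0.1863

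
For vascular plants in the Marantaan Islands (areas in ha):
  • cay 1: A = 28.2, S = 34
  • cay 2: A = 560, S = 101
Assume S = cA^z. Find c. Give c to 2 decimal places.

z = ln(S₂/S₁) / ln(A₂/A₁) = ln(101/34) / ln(560/28.2) = 1.0888 / 2.9886 = 0.3643
c = S₁ / A₁^z = 34 / 28.2^0.3643 = 34 / 3.375 = 10.07

10.07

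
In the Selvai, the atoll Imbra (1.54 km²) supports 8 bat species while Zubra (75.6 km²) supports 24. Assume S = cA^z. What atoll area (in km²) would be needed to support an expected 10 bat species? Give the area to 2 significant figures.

3.4 km²

z = ln(24/8) / ln(75.6/1.54) = 1.0986 / 3.8937 = 0.2822
c = 8 / 1.54^0.2822 = 8 / 1.13 = 7.082
A = (10/7.082)^(1/0.2822) ⇒ ln A = ln(1.412)/0.2822 = 1.2226
A = e^1.2226 ≈ 3.396 km²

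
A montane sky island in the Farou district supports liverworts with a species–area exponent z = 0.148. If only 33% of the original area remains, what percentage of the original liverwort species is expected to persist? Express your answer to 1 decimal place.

S_new/S_old = (A_new/A_old)^z = 0.33^0.148
= exp(0.148 × ln 0.33) = exp(0.148 × -1.1087) = exp(-0.1641) ≈ 0.8487

84.9%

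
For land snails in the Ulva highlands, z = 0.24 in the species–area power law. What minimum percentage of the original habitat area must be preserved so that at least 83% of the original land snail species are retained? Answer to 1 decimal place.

Need (A_new/A_old)^0.24 = 0.83, so A_new/A_old = 0.83^(1/0.24) = 0.83^4.167
ln(A_new/A_old) = ln 0.83 / 0.24 = -0.1863 / 0.24 = -0.7764
A_new/A_old = e^-0.7764 ≈ 0.4601

46.0%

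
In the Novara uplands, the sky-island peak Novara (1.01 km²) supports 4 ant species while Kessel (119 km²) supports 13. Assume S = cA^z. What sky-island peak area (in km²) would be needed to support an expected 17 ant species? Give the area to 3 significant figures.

352 km²

z = ln(13/4) / ln(119/1.01) = 1.1787 / 4.7692 = 0.2471
c = 4 / 1.01^0.2471 = 4 / 1.002 = 3.99
A = (17/3.99)^(1/0.2471) ⇒ ln A = ln(4.26)/0.2471 = 5.8646
A = e^5.8646 ≈ 352.3 km²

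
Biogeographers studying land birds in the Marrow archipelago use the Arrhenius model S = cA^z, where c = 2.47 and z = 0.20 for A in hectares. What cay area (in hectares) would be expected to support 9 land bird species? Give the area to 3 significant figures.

642 hectares

9 = 2.47 × A^0.2  ⇒  A^0.2 = 9/2.47 = 3.644
ln A = ln(3.644) / 0.2 = 1.2930 / 0.2 = 6.4650
A = e^6.4650 ≈ 642.3 hectares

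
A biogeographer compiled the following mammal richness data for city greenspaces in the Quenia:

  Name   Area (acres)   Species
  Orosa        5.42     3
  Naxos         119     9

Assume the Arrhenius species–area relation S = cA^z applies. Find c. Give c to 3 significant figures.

z = ln(S₂/S₁) / ln(A₂/A₁) = ln(9/3) / ln(119/5.42) = 1.0986 / 3.0890 = 0.3556
c = S₁ / A₁^z = 3 / 5.42^0.3556 = 3 / 1.824 = 1.645

1.64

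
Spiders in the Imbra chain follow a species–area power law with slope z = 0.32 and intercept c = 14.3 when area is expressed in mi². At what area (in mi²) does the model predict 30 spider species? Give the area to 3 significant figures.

30 = 14.3 × A^0.32  ⇒  A^0.32 = 30/14.3 = 2.098
ln A = ln(2.098) / 0.32 = 0.7409 / 0.32 = 2.3154
A = e^2.3154 ≈ 10.13 mi²

10.1 mi²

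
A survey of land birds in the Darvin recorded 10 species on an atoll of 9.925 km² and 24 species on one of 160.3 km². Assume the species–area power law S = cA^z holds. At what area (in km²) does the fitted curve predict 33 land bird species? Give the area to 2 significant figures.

440 km²

z = ln(24/10) / ln(160.3/9.925) = 0.8755 / 2.7820 = 0.3147
c = 10 / 9.925^0.3147 = 10 / 2.059 = 4.857
A = (33/4.857)^(1/0.3147) ⇒ ln A = ln(6.795)/0.3147 = 6.0890
A = e^6.0890 ≈ 441 km²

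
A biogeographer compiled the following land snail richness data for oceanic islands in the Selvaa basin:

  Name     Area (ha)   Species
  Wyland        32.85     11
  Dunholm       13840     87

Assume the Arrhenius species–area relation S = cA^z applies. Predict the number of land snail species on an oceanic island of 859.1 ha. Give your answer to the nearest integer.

34

z = ln(87/11) / ln(13840/32.85) = 2.0680 / 6.0434 = 0.3422
c = 11 / 32.85^0.3422 = 11 / 3.303 = 3.33
S₃ = 3.33 × 859.1^0.3422 = 3.33 × 10.09 ≈ 33.61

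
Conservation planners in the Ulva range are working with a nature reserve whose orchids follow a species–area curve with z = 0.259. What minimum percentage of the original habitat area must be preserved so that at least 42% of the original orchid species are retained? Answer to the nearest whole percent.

Need (A_new/A_old)^0.259 = 0.42, so A_new/A_old = 0.42^(1/0.259) = 0.42^3.861
ln(A_new/A_old) = ln 0.42 / 0.259 = -0.8675 / 0.259 = -3.3494
A_new/A_old = e^-3.3494 ≈ 0.0351

4%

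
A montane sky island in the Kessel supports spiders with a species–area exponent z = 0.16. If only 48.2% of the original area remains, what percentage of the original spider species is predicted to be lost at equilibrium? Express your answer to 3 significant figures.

S_new/S_old = (A_new/A_old)^z = 0.482^0.16
= exp(0.16 × ln 0.482) = exp(0.16 × -0.7298) = exp(-0.1168) ≈ 0.8898
Fraction lost = 1 − 0.8898 = 0.1102

11.0%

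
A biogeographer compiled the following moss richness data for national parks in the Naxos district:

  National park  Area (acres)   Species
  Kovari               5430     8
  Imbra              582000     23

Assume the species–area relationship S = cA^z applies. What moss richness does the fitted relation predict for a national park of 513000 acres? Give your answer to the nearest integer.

22

z = ln(23/8) / ln(582000/5430) = 1.0561 / 4.6745 = 0.2259
c = 8 / 5430^0.2259 = 8 / 6.978 = 1.146
S₃ = 1.146 × 513000^0.2259 = 1.146 × 19.5 ≈ 22.35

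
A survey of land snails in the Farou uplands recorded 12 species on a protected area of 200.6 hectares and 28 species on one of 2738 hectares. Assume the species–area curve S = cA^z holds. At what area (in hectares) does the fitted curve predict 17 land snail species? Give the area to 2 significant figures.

z = ln(28/12) / ln(2738/200.6) = 0.8473 / 2.6137 = 0.3242
c = 12 / 200.6^0.3242 = 12 / 5.577 = 2.152
A = (17/2.152)^(1/0.3242) ⇒ ln A = ln(7.9)/0.3242 = 6.3757
A = e^6.3757 ≈ 587.4 hectares

590 hectares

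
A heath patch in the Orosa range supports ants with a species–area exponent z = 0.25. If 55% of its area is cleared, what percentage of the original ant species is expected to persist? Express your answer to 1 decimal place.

S_new/S_old = (A_new/A_old)^z = 0.45^0.25
= exp(0.25 × ln 0.45) = exp(0.25 × -0.7985) = exp(-0.1996) ≈ 0.819

81.9%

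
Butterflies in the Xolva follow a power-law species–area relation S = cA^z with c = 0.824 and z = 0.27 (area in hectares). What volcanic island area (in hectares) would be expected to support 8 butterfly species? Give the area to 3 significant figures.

4530 hectares

8 = 0.824 × A^0.27  ⇒  A^0.27 = 8/0.824 = 9.709
ln A = ln(9.709) / 0.27 = 2.2730 / 0.27 = 8.4186
A = e^8.4186 ≈ 4531 hectares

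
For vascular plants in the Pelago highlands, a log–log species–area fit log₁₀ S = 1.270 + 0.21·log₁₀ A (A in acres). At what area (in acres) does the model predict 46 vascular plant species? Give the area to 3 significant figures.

46 = 18.62 × A^0.21  ⇒  A^0.21 = 46/18.62 = 2.47
ln A = ln(2.47) / 0.21 = 0.9044 / 0.21 = 4.3065
A = e^4.3065 ≈ 74.18 acres

74.2 acres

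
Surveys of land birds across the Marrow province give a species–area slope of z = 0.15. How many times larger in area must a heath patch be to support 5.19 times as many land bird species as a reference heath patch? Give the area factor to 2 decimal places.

58584.45

(A₂/A₁)^0.15 = 5.19, so A₂/A₁ = 5.19^(1/0.15) = 5.19^6.667
ln(A₂/A₁) = ln 5.19 / 0.15 = 1.6467 / 0.15 = 10.9782
A₂/A₁ = e^10.9782 ≈ 58584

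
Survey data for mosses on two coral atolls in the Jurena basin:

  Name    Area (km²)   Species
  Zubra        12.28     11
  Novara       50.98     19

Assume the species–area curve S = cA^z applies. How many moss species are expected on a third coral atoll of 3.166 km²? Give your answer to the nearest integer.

z = ln(19/11) / ln(50.98/12.28) = 0.5465 / 1.4235 = 0.3840
c = 11 / 12.28^0.3840 = 11 / 2.619 = 4.199
S₃ = 4.199 × 3.166^0.3840 = 4.199 × 1.557 ≈ 6.537

7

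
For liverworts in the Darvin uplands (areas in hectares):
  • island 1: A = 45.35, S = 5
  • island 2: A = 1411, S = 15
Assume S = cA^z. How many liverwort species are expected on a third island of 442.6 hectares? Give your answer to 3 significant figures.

z = ln(15/5) / ln(1411/45.35) = 1.0986 / 3.4376 = 0.3196
c = 5 / 45.35^0.3196 = 5 / 3.384 = 1.478
S₃ = 1.478 × 442.6^0.3196 = 1.478 × 7.008 ≈ 10.36

10.4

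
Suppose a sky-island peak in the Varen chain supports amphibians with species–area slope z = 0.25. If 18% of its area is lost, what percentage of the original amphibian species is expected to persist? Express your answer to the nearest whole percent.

S_new/S_old = (A_new/A_old)^z = 0.82^0.25
= exp(0.25 × ln 0.82) = exp(0.25 × -0.1985) = exp(-0.0496) ≈ 0.9516

95%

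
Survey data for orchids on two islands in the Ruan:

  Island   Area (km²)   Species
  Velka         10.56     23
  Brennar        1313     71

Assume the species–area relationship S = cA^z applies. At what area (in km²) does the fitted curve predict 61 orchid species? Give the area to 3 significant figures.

z = ln(71/23) / ln(1313/10.56) = 1.1272 / 4.8230 = 0.2337
c = 23 / 10.56^0.2337 = 23 / 1.735 = 13.26
A = (61/13.26)^(1/0.2337) ⇒ ln A = ln(4.601)/0.2337 = 6.5305
A = e^6.5305 ≈ 685.8 km²

686 km²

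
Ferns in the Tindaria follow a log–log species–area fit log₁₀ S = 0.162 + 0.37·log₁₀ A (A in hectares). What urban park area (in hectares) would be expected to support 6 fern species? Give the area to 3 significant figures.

46.3 hectares

6 = 1.452 × A^0.37  ⇒  A^0.37 = 6/1.452 = 4.132
ln A = ln(4.132) / 0.37 = 1.4187 / 0.37 = 3.8344
A = e^3.8344 ≈ 46.27 hectares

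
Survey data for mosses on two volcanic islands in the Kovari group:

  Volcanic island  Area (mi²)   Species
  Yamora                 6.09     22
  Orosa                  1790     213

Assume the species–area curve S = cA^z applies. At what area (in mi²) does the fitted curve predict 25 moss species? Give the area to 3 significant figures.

z = ln(213/22) / ln(1790/6.09) = 2.2702 / 5.6833 = 0.3995
c = 22 / 6.09^0.3995 = 22 / 2.058 = 10.69
A = (25/10.69)^(1/0.3995) ⇒ ln A = ln(2.339)/0.3995 = 2.1267
A = e^2.1267 ≈ 8.387 mi²

8.39 mi²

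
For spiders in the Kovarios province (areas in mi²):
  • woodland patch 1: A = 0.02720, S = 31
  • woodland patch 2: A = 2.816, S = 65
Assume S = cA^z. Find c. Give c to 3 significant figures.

z = ln(S₂/S₁) / ln(A₂/A₁) = ln(65/31) / ln(2.816/0.0272) = 0.7404 / 4.6399 = 0.1596
c = S₁ / A₁^z = 31 / 0.0272^0.1596 = 31 / 0.5626 = 55.1

55.1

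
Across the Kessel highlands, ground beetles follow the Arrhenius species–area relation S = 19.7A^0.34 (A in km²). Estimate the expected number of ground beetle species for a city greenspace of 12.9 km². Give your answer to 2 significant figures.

47

S = 19.7 × 12.9^0.34 = 19.7 × 2.386 ≈ 47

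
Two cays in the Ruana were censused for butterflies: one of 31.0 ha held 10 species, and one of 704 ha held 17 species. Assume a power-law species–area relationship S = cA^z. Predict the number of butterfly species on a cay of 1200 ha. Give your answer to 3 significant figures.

18.6

z = ln(17/10) / ln(704/31) = 0.5306 / 3.1228 = 0.1699
c = 10 / 31^0.1699 = 10 / 1.792 = 5.579
S₃ = 5.579 × 1200^0.1699 = 5.579 × 3.336 ≈ 18.61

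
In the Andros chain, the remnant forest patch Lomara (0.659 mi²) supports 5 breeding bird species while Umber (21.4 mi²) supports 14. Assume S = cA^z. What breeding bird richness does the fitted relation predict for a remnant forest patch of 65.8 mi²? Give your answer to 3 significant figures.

z = ln(14/5) / ln(21.4/0.659) = 1.0296 / 3.4804 = 0.2958
c = 5 / 0.659^0.2958 = 5 / 0.8839 = 5.657
S₃ = 5.657 × 65.8^0.2958 = 5.657 × 3.451 ≈ 19.52

19.5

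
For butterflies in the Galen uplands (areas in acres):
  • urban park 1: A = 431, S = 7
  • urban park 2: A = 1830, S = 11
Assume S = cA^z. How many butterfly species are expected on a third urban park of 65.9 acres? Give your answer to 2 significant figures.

3.9

z = ln(11/7) / ln(1830/431) = 0.4520 / 1.4460 = 0.3126
c = 7 / 431^0.3126 = 7 / 6.66 = 1.051
S₃ = 1.051 × 65.9^0.3126 = 1.051 × 3.703 ≈ 3.892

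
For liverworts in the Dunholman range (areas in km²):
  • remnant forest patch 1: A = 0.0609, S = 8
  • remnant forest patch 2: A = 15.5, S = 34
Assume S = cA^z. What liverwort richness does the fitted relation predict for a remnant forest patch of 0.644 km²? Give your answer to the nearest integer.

z = ln(34/8) / ln(15.5/0.0609) = 1.4469 / 5.5394 = 0.2612
c = 8 / 0.0609^0.2612 = 8 / 0.4814 = 16.62
S₃ = 16.62 × 0.644^0.2612 = 16.62 × 0.8914 ≈ 14.81

15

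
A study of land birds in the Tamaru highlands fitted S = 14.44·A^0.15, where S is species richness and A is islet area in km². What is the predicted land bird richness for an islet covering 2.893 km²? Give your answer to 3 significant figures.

16.9

S = 14.44 × 2.893^0.15 = 14.44 × 1.173 ≈ 16.93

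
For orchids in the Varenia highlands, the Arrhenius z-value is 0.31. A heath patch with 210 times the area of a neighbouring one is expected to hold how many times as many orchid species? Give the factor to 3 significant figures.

S₂/S₁ = (A₂/A₁)^z = 210^0.31
ln(S₂/S₁) = 0.31 × ln 210 = 0.31 × 5.3471 = 1.6576
S₂/S₁ = e^1.6576 ≈ 5.247

5.25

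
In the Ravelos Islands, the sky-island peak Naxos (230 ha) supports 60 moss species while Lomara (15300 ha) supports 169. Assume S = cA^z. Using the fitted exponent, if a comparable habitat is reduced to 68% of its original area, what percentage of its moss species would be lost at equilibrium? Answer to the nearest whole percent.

z = ln(169/60) / ln(15300/230) = 1.0356 / 4.1975 = 0.2467
S_new/S_old = (A_new/A_old)^z = 0.68^0.2467 = exp(0.2467 × -0.3857) = 0.9092
Fraction lost = 1 − 0.9092 = 0.09076

9%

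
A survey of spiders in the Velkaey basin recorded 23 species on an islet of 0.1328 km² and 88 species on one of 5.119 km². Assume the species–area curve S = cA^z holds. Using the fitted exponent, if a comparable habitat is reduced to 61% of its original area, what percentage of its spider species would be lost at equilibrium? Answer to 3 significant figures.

z = ln(88/23) / ln(5.119/0.1328) = 1.3418 / 3.6519 = 0.3674
S_new/S_old = (A_new/A_old)^z = 0.61^0.3674 = exp(0.3674 × -0.4943) = 0.8339
Fraction lost = 1 − 0.8339 = 0.1661

16.6%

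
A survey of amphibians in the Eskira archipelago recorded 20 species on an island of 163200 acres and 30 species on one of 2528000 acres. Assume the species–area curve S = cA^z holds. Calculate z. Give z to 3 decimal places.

Taking logs: ln S = ln c + z ln A, so z = (ln S₂ − ln S₁)/(ln A₂ − ln A₁).
z = ln(30/20) / ln(2528000/163200) = ln(1.5) / ln(15.49) = 0.4055 / 2.7402 = 0.1480

0.148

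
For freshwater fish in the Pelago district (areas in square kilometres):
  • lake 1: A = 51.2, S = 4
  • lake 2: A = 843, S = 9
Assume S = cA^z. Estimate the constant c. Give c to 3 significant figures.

1.28

z = ln(S₂/S₁) / ln(A₂/A₁) = ln(9/4) / ln(843/51.2) = 0.8109 / 2.8012 = 0.2895
c = S₁ / A₁^z = 4 / 51.2^0.2895 = 4 / 3.125 = 1.28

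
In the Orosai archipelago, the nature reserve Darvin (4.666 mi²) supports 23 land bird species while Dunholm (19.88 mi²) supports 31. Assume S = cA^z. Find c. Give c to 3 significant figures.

z = ln(S₂/S₁) / ln(A₂/A₁) = ln(31/23) / ln(19.88/4.666) = 0.2985 / 1.4494 = 0.2059
c = S₁ / A₁^z = 23 / 4.666^0.2059 = 23 / 1.373 = 16.75

16.7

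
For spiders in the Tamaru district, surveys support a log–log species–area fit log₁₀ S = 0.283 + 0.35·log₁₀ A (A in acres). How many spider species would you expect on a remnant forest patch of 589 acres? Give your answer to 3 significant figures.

S = 1.919 × 589^0.35
ln S = ln 1.919 + 0.35 × ln 589 = 0.6516 + 0.35 × 6.3784 = 2.8841
S = e^2.8841 ≈ 17.89

17.9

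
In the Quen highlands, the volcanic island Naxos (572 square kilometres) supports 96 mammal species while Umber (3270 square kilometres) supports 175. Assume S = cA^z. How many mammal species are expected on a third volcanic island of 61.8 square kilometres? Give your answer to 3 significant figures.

44.6

z = ln(175/96) / ln(3270/572) = 0.6004 / 1.7434 = 0.3444
c = 96 / 572^0.3444 = 96 / 8.906 = 10.78
S₃ = 10.78 × 61.8^0.3444 = 10.78 × 4.138 ≈ 44.61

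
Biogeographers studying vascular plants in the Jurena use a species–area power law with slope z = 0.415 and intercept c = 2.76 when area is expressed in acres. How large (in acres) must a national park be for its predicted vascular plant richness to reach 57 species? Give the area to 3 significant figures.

57 = 2.76 × A^0.415  ⇒  A^0.415 = 57/2.76 = 20.65
ln A = ln(20.65) / 0.415 = 3.0278 / 0.415 = 7.2960
A = e^7.2960 ≈ 1474 acres

1470 acres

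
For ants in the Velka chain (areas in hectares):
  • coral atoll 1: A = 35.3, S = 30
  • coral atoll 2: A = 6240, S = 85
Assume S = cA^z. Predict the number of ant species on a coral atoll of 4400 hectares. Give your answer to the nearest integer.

79

z = ln(85/30) / ln(6240/35.3) = 1.0415 / 5.1749 = 0.2013
c = 30 / 35.3^0.2013 = 30 / 2.049 = 14.64
S₃ = 14.64 × 4400^0.2013 = 14.64 × 5.411 ≈ 79.23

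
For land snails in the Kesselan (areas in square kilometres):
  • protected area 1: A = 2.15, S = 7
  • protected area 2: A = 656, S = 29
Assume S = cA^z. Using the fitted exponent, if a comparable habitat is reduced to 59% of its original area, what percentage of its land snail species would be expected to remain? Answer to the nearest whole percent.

88%

z = ln(29/7) / ln(656/2.15) = 1.4214 / 5.7207 = 0.2485
S_new/S_old = (A_new/A_old)^z = 0.59^0.2485 = exp(0.2485 × -0.5276) = 0.8771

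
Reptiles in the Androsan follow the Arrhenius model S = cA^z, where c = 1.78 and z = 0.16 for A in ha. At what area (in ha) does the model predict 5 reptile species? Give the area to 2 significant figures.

5 = 1.78 × A^0.16  ⇒  A^0.16 = 5/1.78 = 2.809
ln A = ln(2.809) / 0.16 = 1.0328 / 0.16 = 6.4552
A = e^6.4552 ≈ 636 ha

640 ha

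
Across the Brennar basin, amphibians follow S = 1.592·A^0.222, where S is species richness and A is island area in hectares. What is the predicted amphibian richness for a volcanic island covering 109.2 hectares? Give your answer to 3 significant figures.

4.51

S = 1.592 × 109.2^0.222
ln S = ln 1.592 + 0.222 × ln 109.2 = 0.4650 + 0.222 × 4.6932 = 1.5069
S = e^1.5069 ≈ 4.513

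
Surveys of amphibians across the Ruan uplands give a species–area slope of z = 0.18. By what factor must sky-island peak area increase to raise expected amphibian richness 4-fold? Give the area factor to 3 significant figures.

2210

(A₂/A₁)^0.18 = 4, so A₂/A₁ = 4^(1/0.18) = 4^5.556
ln(A₂/A₁) = ln 4 / 0.18 = 1.3863 / 0.18 = 7.7016
A₂/A₁ = e^7.7016 ≈ 2212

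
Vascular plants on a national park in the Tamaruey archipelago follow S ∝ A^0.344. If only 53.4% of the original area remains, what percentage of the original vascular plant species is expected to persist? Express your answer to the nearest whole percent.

S_new/S_old = (A_new/A_old)^z = 0.534^0.344
= exp(0.344 × ln 0.534) = exp(0.344 × -0.6274) = exp(-0.2158) ≈ 0.8059

81%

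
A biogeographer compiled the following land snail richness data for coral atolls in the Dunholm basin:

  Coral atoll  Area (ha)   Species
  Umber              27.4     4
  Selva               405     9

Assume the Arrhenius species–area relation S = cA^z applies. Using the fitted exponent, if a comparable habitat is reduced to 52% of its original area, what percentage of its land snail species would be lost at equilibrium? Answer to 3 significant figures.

17.9%

z = ln(9/4) / ln(405/27.4) = 0.8109 / 2.6933 = 0.3011
S_new/S_old = (A_new/A_old)^z = 0.52^0.3011 = exp(0.3011 × -0.6539) = 0.8213
Fraction lost = 1 − 0.8213 = 0.1787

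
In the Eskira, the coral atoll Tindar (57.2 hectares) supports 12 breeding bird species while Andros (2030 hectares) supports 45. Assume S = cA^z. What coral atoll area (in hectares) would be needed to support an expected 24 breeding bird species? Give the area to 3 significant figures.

z = ln(45/12) / ln(2030/57.2) = 1.3218 / 3.5692 = 0.3703
c = 12 / 57.2^0.3703 = 12 / 4.475 = 2.682
A = (24/2.682)^(1/0.3703) ⇒ ln A = ln(8.95)/0.3703 = 5.9183
A = e^5.9183 ≈ 371.8 hectares

372 hectares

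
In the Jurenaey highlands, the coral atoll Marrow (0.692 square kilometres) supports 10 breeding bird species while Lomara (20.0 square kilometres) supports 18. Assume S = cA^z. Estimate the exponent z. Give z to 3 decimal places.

0.175

Taking logs: ln S = ln c + z ln A, so z = (ln S₂ − ln S₁)/(ln A₂ − ln A₁).
z = ln(18/10) / ln(20/0.692) = ln(1.8) / ln(28.9) = 0.5878 / 3.3639 = 0.1747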